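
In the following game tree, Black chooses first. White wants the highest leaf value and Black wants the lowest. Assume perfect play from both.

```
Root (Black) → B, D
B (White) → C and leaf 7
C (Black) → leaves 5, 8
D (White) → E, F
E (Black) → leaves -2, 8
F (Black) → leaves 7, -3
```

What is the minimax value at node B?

7

C: min(5, 8) = 5
B: max(5, 7) = 7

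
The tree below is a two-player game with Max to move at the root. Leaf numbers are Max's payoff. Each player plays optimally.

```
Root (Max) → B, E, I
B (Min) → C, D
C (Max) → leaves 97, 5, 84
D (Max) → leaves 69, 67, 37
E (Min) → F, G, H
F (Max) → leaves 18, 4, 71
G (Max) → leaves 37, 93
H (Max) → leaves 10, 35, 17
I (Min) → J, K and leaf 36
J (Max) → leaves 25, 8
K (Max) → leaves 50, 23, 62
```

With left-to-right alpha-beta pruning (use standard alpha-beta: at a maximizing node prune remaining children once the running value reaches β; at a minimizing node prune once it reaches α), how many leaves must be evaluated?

C [α=-∞,β=+∞]: v=97
D [α=-∞,β=97]: v=69
B [α=-∞,β=+∞]: v=69
F [α=69,β=+∞]: v=71
G [α=69,β=71]: v=93
H [α=69,β=71]: v=35
E [α=69,β=+∞]: v=35
J [α=69,β=+∞]: v=25
I [α=69,β=+∞]: v=25 after child 1 ≤ α → α-cutoff, skip 2
Root [α=-∞,β=+∞]: v=69
Leaves evaluated: 16 of 20.

16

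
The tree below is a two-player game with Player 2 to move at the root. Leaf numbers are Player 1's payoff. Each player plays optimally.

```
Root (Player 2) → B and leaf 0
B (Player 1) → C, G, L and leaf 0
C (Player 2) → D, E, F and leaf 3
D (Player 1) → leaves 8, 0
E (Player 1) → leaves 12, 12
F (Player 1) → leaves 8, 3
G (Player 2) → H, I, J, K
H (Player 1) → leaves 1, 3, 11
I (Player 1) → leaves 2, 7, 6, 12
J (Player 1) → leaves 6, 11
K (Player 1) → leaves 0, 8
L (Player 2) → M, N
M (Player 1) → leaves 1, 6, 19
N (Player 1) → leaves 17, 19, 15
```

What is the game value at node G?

H: max(1, 3, 11) = 11
I: max(2, 7, 6, 12) = 12
J: max(6, 11) = 11
K: max(0, 8) = 8
G: min(11, 12, 11, 8) = 8

8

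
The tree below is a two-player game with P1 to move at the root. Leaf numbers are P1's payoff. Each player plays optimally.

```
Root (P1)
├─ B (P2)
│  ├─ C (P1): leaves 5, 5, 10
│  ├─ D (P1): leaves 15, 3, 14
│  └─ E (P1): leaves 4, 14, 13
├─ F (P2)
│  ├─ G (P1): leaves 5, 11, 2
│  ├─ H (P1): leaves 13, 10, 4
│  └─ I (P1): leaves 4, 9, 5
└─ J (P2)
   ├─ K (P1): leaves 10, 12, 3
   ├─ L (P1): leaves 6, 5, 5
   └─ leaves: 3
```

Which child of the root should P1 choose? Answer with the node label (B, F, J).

C (P1): max(5, 5, 10) = 10
D (P1): max(15, 3, 14) = 15
E (P1): max(4, 14, 13) = 14
B (P2): min(10, 15, 14) = 10
G (P1): max(5, 11, 2) = 11
H (P1): max(13, 10, 4) = 13
I (P1): max(4, 9, 5) = 9
F (P2): min(11, 13, 9) = 9
K (P1): max(10, 12, 3) = 12
L (P1): max(6, 5, 5) = 6
J (P2): min(12, 6, 3) = 3
Root (P1): max(10, 9, 3) = 10
P1 picks the child with the highest value: B (value 10).

B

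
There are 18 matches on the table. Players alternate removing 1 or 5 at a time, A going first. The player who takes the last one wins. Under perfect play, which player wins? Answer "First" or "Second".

Second

W/L table (W = player to move can force a win):
i:   0  1  2  3  4  5  6  7  8  9 10 11 12 13 14 15 16 17 18
     L  W  L  W  L  W  L  W  L  W  L  W  L  W  L  W  L  W  L
Position 18 is L, so the second player wins.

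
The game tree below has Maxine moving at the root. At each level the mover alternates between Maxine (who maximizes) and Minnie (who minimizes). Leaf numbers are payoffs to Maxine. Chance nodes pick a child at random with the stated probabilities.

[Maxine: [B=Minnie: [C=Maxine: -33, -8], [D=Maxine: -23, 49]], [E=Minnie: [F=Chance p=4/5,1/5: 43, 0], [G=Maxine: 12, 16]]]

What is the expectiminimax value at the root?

16

C (Maxine): max(-33, -8) = -8
D (Maxine): max(-23, 49) = 49
B (Minnie): min(-8, 49) = -8
F (Chance): 4/5·43 + 1/5·0 = 34.4
G (Maxine): max(12, 16) = 16
E (Minnie): min(34.4, 16) = 16
Root (Maxine): max(-8, 16) = 16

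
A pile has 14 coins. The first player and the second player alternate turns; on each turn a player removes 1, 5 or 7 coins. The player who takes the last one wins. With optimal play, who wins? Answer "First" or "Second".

W/L table (W = player to move can force a win):
i:   0  1  2  3  4  5  6  7  8  9 10 11 12 13 14
     L  W  L  W  L  W  L  W  L  W  L  W  L  W  L
Position 14 is L, so the second player wins.

Second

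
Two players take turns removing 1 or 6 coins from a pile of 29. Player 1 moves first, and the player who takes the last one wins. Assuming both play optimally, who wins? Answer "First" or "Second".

Positions where the player to move wins (W) vs loses (L):
i:   0  1  2  3  4  5  6  7  8  9 10 11 12 13 14 15 16 17 18 19 20 21 22 23 24 25 26 27 28 29
     L  W  L  W  L  W  W  L  W  L  W  L  W  W  L  W  L  W  L  W  W  L  W  L  W  L  W  W  L  W
Position 29 is W, so the first player wins.

First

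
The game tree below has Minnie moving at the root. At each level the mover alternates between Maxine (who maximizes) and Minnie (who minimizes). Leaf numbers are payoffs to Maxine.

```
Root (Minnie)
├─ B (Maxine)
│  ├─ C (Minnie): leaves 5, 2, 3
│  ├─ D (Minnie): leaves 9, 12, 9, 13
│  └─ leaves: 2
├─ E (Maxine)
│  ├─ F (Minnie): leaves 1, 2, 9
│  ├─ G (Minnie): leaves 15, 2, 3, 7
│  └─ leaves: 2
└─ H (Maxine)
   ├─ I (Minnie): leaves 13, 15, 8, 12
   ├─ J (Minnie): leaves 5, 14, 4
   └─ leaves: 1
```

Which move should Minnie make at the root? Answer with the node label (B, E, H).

C (Minnie): min(5, 2, 3) = 2
D (Minnie): min(9, 12, 9, 13) = 9
B (Maxine): max(2, 9, 2) = 9
F (Minnie): min(1, 2, 9) = 1
G (Minnie): min(15, 2, 3, 7) = 2
E (Maxine): max(1, 2, 2) = 2
I (Minnie): min(13, 15, 8, 12) = 8
J (Minnie): min(5, 14, 4) = 4
H (Maxine): max(8, 4, 1) = 8
Root (Minnie): min(9, 2, 8) = 2
Minnie picks the child with the lowest value: E (value 2).

E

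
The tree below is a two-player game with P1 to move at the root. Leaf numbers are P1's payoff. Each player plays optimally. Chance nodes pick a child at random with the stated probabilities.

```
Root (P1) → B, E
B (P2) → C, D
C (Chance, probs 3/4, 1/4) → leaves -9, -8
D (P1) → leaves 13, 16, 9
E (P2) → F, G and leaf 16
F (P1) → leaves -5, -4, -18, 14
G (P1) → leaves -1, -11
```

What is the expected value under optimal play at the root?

-1

C (Chance): 3/4·-9 + 1/4·-8 = -8.75
D (P1): max(13, 16, 9) = 16
B (P2): min(-8.75, 16) = -8.75
F (P1): max(-5, -4, -18, 14) = 14
G (P1): max(-1, -11) = -1
E (P2): min(14, -1, 16) = -1
Root (P1): max(-8.75, -1) = -1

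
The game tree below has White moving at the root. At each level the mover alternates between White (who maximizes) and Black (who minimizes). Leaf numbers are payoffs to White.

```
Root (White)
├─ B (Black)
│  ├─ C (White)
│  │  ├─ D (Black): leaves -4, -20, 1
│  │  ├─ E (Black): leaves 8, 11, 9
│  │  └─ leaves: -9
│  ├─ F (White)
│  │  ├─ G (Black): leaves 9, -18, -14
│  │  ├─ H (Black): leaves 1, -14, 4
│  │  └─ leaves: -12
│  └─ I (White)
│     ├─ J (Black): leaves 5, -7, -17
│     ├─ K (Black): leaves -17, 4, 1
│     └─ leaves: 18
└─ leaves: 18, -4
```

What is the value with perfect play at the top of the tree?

D (Black): min(-4, -20, 1) = -20
E (Black): min(8, 11, 9) = 8
C (White): max(-20, 8, -9) = 8
G (Black): min(9, -18, -14) = -18
H (Black): min(1, -14, 4) = -14
F (White): max(-18, -14, -12) = -12
J (Black): min(5, -7, -17) = -17
K (Black): min(-17, 4, 1) = -17
I (White): max(-17, -17, 18) = 18
B (Black): min(8, -12, 18) = -12
Root (White): max(-12, 18, -4) = 18

18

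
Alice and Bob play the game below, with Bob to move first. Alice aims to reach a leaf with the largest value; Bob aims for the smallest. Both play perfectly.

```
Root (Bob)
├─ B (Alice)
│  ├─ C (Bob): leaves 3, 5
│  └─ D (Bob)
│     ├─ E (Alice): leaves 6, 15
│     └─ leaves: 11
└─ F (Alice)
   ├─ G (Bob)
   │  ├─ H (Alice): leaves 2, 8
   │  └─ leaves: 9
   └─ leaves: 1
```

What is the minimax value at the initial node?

C (Bob): min(3, 5) = 3
E (Alice): max(6, 15) = 15
D (Bob): min(15, 11) = 11
B (Alice): max(3, 11) = 11
H (Alice): max(2, 8) = 8
G (Bob): min(8, 9) = 8
F (Alice): max(8, 1) = 8
Root (Bob): min(11, 8) = 8

8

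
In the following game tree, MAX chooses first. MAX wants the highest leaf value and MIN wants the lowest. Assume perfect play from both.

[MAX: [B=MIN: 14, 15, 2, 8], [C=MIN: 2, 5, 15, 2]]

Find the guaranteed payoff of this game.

2

B (MIN): min(14, 15, 2, 8) = 2
C (MIN): min(2, 5, 15, 2) = 2
Root (MAX): max(2, 2) = 2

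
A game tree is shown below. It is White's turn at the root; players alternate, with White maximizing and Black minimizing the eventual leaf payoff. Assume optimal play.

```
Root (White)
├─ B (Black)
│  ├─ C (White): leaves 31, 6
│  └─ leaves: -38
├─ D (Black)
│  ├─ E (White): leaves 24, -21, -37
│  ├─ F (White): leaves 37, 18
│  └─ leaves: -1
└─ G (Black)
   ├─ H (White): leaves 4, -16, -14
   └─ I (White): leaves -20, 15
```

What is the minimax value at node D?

E: max(24, -21, -37) = 24
F: max(37, 18) = 37
D: min(24, 37, -1) = -1

-1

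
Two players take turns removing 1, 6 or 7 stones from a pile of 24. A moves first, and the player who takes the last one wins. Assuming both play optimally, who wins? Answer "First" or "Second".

Second

Compute winning (W) and losing (L) positions by backward induction:
i:   0  1  2  3  4  5  6  7  8  9 10 11 12 13 14 15 16 17 18 19 20 21 22 23 24
     L  W  L  W  L  W  W  W  W  W  W  W  L  W  L  W  L  W  W  W  W  W  W  W  L
Position 24 is L, so the second player wins.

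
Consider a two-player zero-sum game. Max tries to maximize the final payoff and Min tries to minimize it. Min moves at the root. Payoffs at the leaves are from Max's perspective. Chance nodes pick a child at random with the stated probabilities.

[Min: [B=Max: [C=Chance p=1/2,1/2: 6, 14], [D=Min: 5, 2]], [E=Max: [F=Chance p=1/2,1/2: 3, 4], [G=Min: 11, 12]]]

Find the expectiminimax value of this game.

10

C (Chance): 1/2·6 + 1/2·14 = 10
D (Min): min(5, 2) = 2
B (Max): max(10, 2) = 10
F (Chance): 1/2·3 + 1/2·4 = 3.5
G (Min): min(11, 12) = 11
E (Max): max(3.5, 11) = 11
Root (Min): min(10, 11) = 10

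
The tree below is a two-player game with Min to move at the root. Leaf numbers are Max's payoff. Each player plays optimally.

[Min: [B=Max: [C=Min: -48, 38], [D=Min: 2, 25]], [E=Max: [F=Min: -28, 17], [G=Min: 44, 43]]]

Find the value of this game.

C (Min): min(-48, 38) = -48
D (Min): min(2, 25) = 2
B (Max): max(-48, 2) = 2
F (Min): min(-28, 17) = -28
G (Min): min(44, 43) = 43
E (Max): max(-28, 43) = 43
Root (Min): min(2, 43) = 2

2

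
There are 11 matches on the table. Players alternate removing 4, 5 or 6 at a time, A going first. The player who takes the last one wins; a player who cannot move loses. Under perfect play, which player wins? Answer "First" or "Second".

Second

W/L table (W = player to move can force a win):
i:   0  1  2  3  4  5  6  7  8  9 10 11
     L  L  L  L  W  W  W  W  W  W  L  L
Position 11 is L, so the second player wins.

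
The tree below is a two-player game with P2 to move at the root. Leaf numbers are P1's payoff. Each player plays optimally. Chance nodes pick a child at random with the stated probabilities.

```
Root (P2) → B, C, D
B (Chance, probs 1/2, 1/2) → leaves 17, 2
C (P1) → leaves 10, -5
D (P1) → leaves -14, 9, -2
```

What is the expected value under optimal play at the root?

B (Chance): 1/2·17 + 1/2·2 = 9.5
C (P1): max(10, -5) = 10
D (P1): max(-14, 9, -2) = 9
Root (P2): min(9.5, 10, 9) = 9

9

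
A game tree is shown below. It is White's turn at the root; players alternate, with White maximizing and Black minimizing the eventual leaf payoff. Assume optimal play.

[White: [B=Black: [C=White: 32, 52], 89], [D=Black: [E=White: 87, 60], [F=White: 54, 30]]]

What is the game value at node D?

E: max(87, 60) = 87
F: max(54, 30) = 54
D: min(87, 54) = 54

54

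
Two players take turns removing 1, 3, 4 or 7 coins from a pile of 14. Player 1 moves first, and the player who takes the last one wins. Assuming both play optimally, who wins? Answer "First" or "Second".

Mark each pile size as W (mover wins) or L (mover loses):
i:   0  1  2  3  4  5  6  7  8  9 10 11 12 13 14
     L  W  L  W  W  W  W  W  L  W  L  W  W  W  W
Position 14 is W, so the first player wins.

First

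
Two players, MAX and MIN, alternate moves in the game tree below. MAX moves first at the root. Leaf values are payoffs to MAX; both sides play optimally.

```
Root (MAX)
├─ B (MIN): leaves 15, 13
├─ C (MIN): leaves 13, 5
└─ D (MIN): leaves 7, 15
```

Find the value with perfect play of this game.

13

B (MIN): min(15, 13) = 13
C (MIN): min(13, 5) = 5
D (MIN): min(7, 15) = 7
Root (MAX): max(13, 5, 7) = 13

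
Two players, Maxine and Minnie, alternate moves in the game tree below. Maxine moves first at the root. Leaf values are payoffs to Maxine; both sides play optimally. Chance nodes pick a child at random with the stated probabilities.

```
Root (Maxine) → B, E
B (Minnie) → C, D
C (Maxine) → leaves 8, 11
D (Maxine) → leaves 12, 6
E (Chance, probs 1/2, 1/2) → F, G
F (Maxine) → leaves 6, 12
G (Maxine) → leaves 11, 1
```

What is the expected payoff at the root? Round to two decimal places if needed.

11.5

C (Maxine): max(8, 11) = 11
D (Maxine): max(12, 6) = 12
B (Minnie): min(11, 12) = 11
F (Maxine): max(6, 12) = 12
G (Maxine): max(11, 1) = 11
E (Chance): 1/2·12 + 1/2·11 = 11.5
Root (Maxine): max(11, 11.5) = 11.5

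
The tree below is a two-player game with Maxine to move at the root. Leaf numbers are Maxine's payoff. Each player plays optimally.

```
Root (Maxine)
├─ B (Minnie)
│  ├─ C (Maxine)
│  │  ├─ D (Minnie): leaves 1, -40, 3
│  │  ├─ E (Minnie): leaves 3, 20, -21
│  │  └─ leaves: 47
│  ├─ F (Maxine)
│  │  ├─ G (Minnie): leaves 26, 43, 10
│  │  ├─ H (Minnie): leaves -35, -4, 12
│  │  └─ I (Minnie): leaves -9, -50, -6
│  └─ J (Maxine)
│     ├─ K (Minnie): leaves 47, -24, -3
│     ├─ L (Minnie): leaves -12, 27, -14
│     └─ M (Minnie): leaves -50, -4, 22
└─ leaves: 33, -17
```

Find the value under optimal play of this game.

33

D (Minnie): min(1, -40, 3) = -40
E (Minnie): min(3, 20, -21) = -21
C (Maxine): max(-40, -21, 47) = 47
G (Minnie): min(26, 43, 10) = 10
H (Minnie): min(-35, -4, 12) = -35
I (Minnie): min(-9, -50, -6) = -50
F (Maxine): max(10, -35, -50) = 10
K (Minnie): min(47, -24, -3) = -24
L (Minnie): min(-12, 27, -14) = -14
M (Minnie): min(-50, -4, 22) = -50
J (Maxine): max(-24, -14, -50) = -14
B (Minnie): min(47, 10, -14) = -14
Root (Maxine): max(-14, 33, -17) = 33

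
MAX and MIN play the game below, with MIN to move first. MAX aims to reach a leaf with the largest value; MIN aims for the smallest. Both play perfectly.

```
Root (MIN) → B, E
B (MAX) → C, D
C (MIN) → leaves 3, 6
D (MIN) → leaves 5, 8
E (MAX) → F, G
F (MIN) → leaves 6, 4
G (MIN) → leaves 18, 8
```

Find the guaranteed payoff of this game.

5

C (MIN): min(3, 6) = 3
D (MIN): min(5, 8) = 5
B (MAX): max(3, 5) = 5
F (MIN): min(6, 4) = 4
G (MIN): min(18, 8) = 8
E (MAX): max(4, 8) = 8
Root (MIN): min(5, 8) = 5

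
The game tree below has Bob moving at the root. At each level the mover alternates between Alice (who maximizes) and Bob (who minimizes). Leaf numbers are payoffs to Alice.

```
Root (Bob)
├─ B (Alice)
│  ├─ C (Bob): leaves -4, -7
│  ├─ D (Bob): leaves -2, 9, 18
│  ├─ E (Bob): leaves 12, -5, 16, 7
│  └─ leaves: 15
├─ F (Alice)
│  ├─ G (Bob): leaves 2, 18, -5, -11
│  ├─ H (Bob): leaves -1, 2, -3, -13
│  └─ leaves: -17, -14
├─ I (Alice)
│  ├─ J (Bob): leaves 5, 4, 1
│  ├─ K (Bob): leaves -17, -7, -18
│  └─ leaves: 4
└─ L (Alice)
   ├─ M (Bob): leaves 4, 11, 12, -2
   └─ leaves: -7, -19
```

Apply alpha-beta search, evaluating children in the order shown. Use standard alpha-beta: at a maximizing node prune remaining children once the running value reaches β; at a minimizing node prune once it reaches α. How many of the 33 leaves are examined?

C [α=-∞,β=+∞]: v=-7
D [α=-7,β=+∞]: v=-2
E [α=-2,β=+∞]: v=-5 after child 2 ≤ α → α-cutoff, skip 2
B [α=-∞,β=+∞]: v=15
G [α=-∞,β=15]: v=-11
H [α=-11,β=15]: v=-13
F [α=-∞,β=15]: v=-11
J [α=-∞,β=-11]: v=1
I [α=-∞,β=-11]: v=1 after child 1 ≥ β → β-cutoff, skip 2
M [α=-∞,β=-11]: v=-2
L [α=-∞,β=-11]: v=-2 after child 1 ≥ β → β-cutoff, skip 2
Root [α=-∞,β=+∞]: v=-11
Leaves evaluated: 25 of 33.

25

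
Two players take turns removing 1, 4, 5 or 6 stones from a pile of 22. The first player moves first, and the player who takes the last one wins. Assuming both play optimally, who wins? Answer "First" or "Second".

First

i:   0  1  2  3  4  5  6  7  8  9 10 11 12 13 14 15 16 17 18 19 20 21 22
     L  W  L  W  W  W  W  W  W  L  W  L  W  W  W  W  W  W  L  W  L  W  W
Position 22 is W, so the first player wins.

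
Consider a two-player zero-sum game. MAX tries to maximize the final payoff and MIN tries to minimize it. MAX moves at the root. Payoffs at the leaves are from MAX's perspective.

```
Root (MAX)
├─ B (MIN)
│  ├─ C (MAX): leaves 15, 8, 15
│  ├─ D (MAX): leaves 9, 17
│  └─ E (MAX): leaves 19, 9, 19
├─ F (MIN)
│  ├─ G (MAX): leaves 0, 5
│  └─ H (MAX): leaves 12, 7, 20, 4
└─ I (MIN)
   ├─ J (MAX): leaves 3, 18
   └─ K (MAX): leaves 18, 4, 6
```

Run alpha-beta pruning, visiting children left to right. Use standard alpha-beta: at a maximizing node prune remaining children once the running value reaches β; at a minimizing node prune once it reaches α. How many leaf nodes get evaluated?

C [α=-∞,β=+∞]: v=15
D [α=-∞,β=15]: v=17
E [α=-∞,β=15]: v=19 after child 1 ≥ β → β-cutoff, skip 2
B [α=-∞,β=+∞]: v=15
G [α=15,β=+∞]: v=5
F [α=15,β=+∞]: v=5 after child 1 ≤ α → α-cutoff, skip 1
J [α=15,β=+∞]: v=18
K [α=15,β=18]: v=18 after child 1 ≥ β → β-cutoff, skip 2
I [α=15,β=+∞]: v=18
Root [α=-∞,β=+∞]: v=18
Leaves evaluated: 11 of 19.

11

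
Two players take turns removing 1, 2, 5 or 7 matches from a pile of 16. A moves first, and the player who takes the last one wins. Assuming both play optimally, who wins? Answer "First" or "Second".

First

Positions where the player to move wins (W) vs loses (L):
i:   0  1  2  3  4  5  6  7  8  9 10 11 12 13 14 15 16
     L  W  W  L  W  W  L  W  W  L  W  W  L  W  W  L  W
Position 16 is W, so the first player wins.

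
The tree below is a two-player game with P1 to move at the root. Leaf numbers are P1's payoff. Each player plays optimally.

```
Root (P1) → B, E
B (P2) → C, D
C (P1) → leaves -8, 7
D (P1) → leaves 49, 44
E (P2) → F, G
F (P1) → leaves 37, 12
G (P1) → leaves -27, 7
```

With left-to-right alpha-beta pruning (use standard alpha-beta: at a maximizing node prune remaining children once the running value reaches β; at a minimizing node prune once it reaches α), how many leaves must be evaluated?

C [α=-∞,β=+∞]: v=7
D [α=-∞,β=7]: v=49 after child 1 ≥ β → β-cutoff, skip 1
B [α=-∞,β=+∞]: v=7
F [α=7,β=+∞]: v=37
G [α=7,β=37]: v=7
E [α=7,β=+∞]: v=7
Root [α=-∞,β=+∞]: v=7
Leaves evaluated: 7 of 8.

7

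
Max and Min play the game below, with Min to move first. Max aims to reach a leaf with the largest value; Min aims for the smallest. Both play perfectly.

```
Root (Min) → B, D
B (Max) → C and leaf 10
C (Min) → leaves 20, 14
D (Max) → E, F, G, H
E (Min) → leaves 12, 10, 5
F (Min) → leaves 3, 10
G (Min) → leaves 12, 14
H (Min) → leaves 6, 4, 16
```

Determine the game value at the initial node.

C (Min): min(20, 14) = 14
B (Max): max(14, 10) = 14
E (Min): min(12, 10, 5) = 5
F (Min): min(3, 10) = 3
G (Min): min(12, 14) = 12
H (Min): min(6, 4, 16) = 4
D (Max): max(5, 3, 12, 4) = 12
Root (Min): min(14, 12) = 12

12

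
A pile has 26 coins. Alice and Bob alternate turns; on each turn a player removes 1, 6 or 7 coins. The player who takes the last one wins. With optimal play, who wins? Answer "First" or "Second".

Second

Mark each pile size as W (mover wins) or L (mover loses):
i:   0  1  2  3  4  5  6  7  8  9 10 11 12 13 14 15 16 17 18 19 20 21 22 23 24 25 26
     L  W  L  W  L  W  W  W  W  W  W  W  L  W  L  W  L  W  W  W  W  W  W  W  L  W  L
Position 26 is L, so the second player wins.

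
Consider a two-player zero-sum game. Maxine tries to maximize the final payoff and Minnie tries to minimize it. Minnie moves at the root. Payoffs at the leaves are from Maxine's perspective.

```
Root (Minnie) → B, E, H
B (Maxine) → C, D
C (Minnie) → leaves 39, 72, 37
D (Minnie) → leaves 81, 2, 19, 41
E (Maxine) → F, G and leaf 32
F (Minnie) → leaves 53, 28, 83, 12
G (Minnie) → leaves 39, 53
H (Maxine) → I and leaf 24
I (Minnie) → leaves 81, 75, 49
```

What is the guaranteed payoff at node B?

C: min(39, 72, 37) = 37
D: min(81, 2, 19, 41) = 2
B: max(37, 2) = 37

37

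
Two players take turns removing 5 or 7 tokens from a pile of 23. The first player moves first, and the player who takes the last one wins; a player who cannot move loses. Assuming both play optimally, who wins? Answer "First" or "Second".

i:   0  1  2  3  4  5  6  7  8  9 10 11 12 13 14 15 16 17 18 19 20 21 22 23
     L  L  L  L  L  W  W  W  W  W  W  W  L  L  L  L  L  W  W  W  W  W  W  W
Position 23 is W, so the first player wins.

First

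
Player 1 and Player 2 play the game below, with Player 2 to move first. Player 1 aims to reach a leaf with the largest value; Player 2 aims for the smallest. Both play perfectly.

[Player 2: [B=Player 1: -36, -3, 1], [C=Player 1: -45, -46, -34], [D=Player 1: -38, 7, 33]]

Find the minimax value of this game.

-34

B (Player 1): max(-36, -3, 1) = 1
C (Player 1): max(-45, -46, -34) = -34
D (Player 1): max(-38, 7, 33) = 33
Root (Player 2): min(1, -34, 33) = -34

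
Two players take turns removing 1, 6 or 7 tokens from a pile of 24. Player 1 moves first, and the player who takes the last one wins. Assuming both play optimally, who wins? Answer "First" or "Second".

W/L table (W = player to move can force a win):
i:   0  1  2  3  4  5  6  7  8  9 10 11 12 13 14 15 16 17 18 19 20 21 22 23 24
     L  W  L  W  L  W  W  W  W  W  W  W  L  W  L  W  L  W  W  W  W  W  W  W  L
Position 24 is L, so the second player wins.

Second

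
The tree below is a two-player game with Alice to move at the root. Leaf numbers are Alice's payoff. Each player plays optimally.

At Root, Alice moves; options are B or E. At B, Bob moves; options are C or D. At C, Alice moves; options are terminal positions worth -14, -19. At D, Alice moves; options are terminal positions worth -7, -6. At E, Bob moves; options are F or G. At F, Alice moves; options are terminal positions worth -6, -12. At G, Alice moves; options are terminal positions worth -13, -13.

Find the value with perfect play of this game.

C (Alice): max(-14, -19) = -14
D (Alice): max(-7, -6) = -6
B (Bob): min(-14, -6) = -14
F (Alice): max(-6, -12) = -6
G (Alice): max(-13, -13) = -13
E (Bob): min(-6, -13) = -13
Root (Alice): max(-14, -13) = -13

-13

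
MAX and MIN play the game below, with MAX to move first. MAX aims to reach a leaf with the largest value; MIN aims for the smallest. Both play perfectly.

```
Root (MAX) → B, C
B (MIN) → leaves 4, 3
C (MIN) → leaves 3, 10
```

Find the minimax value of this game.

B (MIN): min(4, 3) = 3
C (MIN): min(3, 10) = 3
Root (MAX): max(3, 3) = 3

3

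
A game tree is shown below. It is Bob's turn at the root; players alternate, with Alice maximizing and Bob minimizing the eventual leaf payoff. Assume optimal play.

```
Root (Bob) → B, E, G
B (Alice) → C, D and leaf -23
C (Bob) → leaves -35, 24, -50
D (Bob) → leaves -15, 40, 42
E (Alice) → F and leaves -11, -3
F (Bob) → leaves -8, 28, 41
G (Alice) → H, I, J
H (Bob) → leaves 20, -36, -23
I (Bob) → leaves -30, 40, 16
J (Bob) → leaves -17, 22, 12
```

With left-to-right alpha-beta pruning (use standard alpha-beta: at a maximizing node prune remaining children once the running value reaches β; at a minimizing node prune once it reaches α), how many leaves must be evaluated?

C [α=-∞,β=+∞]: v=-50
D [α=-50,β=+∞]: v=-15
B [α=-∞,β=+∞]: v=-15
F [α=-∞,β=-15]: v=-8
E [α=-∞,β=-15]: v=-8 after child 1 ≥ β → β-cutoff, skip 2
H [α=-∞,β=-15]: v=-36
I [α=-36,β=-15]: v=-30
J [α=-30,β=-15]: v=-17
G [α=-∞,β=-15]: v=-17
Root [α=-∞,β=+∞]: v=-17
Leaves evaluated: 19 of 21.

19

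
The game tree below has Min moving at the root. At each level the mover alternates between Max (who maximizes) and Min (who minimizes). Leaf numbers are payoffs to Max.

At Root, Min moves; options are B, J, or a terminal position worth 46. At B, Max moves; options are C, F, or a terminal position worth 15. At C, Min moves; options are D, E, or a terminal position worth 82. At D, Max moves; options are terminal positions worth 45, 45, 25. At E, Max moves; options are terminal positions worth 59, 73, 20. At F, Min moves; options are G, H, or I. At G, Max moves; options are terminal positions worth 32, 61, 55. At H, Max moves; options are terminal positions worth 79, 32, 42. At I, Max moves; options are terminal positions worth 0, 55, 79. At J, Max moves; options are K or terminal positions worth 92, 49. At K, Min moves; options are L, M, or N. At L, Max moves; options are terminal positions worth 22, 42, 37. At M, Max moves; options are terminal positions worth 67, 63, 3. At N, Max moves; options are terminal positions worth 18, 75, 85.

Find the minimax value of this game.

D (Max): max(45, 45, 25) = 45
E (Max): max(59, 73, 20) = 73
C (Min): min(45, 73, 82) = 45
G (Max): max(32, 61, 55) = 61
H (Max): max(79, 32, 42) = 79
I (Max): max(0, 55, 79) = 79
F (Min): min(61, 79, 79) = 61
B (Max): max(45, 61, 15) = 61
L (Max): max(22, 42, 37) = 42
M (Max): max(67, 63, 3) = 67
N (Max): max(18, 75, 85) = 85
K (Min): min(42, 67, 85) = 42
J (Max): max(42, 92, 49) = 92
Root (Min): min(61, 92, 46) = 46

46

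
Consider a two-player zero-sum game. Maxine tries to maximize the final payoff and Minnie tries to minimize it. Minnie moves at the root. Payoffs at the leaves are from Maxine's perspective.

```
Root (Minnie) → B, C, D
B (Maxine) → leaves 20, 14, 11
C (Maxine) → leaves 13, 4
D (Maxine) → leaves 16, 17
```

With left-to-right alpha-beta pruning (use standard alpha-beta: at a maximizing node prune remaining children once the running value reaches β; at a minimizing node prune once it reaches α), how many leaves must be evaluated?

6

B [α=-∞,β=+∞]: v=20
C [α=-∞,β=20]: v=13
D [α=-∞,β=13]: v=16 after child 1 ≥ β → β-cutoff, skip 1
Root [α=-∞,β=+∞]: v=13
Leaves evaluated: 6 of 7.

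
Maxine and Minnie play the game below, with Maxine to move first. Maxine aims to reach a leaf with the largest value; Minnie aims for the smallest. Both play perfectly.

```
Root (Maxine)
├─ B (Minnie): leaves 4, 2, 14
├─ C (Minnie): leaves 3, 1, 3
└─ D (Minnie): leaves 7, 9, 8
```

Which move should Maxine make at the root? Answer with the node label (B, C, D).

B (Minnie): min(4, 2, 14) = 2
C (Minnie): min(3, 1, 3) = 1
D (Minnie): min(7, 9, 8) = 7
Root (Maxine): max(2, 1, 7) = 7
Maxine picks the child with the highest value: D (value 7).

D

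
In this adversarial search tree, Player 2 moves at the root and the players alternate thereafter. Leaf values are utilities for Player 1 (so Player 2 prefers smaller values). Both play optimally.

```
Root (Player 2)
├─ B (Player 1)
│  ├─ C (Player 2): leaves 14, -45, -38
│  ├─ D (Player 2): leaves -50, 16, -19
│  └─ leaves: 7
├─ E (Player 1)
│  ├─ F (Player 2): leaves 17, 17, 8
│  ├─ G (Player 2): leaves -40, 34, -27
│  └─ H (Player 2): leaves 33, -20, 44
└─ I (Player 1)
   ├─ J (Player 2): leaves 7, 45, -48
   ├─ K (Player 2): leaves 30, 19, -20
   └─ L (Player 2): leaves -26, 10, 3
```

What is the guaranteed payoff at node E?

F: min(17, 17, 8) = 8
G: min(-40, 34, -27) = -40
H: min(33, -20, 44) = -20
E: max(8, -40, -20) = 8

8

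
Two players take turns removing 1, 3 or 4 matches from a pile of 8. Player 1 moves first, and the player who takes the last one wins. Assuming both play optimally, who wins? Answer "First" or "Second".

Mark each pile size as W (mover wins) or L (mover loses):
i:   0  1  2  3  4  5  6  7  8
     L  W  L  W  W  W  W  L  W
Position 8 is W, so the first player wins.

First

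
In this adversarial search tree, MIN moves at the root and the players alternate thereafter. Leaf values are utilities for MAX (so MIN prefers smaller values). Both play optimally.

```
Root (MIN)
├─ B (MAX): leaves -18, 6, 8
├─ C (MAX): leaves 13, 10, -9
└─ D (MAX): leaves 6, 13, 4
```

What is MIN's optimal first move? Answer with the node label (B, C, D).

B (MAX): max(-18, 6, 8) = 8
C (MAX): max(13, 10, -9) = 13
D (MAX): max(6, 13, 4) = 13
Root (MIN): min(8, 13, 13) = 8
MIN picks the child with the lowest value: B (value 8).

B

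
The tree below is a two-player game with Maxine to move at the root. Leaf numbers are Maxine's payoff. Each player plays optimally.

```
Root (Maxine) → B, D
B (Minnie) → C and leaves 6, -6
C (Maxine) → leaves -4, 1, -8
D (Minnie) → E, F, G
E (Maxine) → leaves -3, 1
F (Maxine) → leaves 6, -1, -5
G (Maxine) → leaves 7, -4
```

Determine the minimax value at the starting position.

1

C (Maxine): max(-4, 1, -8) = 1
B (Minnie): min(1, 6, -6) = -6
E (Maxine): max(-3, 1) = 1
F (Maxine): max(6, -1, -5) = 6
G (Maxine): max(7, -4) = 7
D (Minnie): min(1, 6, 7) = 1
Root (Maxine): max(-6, 1) = 1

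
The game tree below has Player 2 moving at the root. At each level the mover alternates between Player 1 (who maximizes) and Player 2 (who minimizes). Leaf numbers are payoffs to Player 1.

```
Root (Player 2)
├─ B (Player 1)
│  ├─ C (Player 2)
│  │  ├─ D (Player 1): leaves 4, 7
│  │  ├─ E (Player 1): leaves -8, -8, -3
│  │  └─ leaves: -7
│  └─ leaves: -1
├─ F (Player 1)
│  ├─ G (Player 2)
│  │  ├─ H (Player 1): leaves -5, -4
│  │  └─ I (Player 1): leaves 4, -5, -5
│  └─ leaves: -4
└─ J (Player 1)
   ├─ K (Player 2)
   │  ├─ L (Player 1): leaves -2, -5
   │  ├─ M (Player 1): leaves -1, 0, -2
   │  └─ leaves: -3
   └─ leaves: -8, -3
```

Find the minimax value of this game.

D (Player 1): max(4, 7) = 7
E (Player 1): max(-8, -8, -3) = -3
C (Player 2): min(7, -3, -7) = -7
B (Player 1): max(-7, -1) = -1
H (Player 1): max(-5, -4) = -4
I (Player 1): max(4, -5, -5) = 4
G (Player 2): min(-4, 4) = -4
F (Player 1): max(-4, -4) = -4
L (Player 1): max(-2, -5) = -2
M (Player 1): max(-1, 0, -2) = 0
K (Player 2): min(-2, 0, -3) = -3
J (Player 1): max(-3, -8, -3) = -3
Root (Player 2): min(-1, -4, -3) = -4

-4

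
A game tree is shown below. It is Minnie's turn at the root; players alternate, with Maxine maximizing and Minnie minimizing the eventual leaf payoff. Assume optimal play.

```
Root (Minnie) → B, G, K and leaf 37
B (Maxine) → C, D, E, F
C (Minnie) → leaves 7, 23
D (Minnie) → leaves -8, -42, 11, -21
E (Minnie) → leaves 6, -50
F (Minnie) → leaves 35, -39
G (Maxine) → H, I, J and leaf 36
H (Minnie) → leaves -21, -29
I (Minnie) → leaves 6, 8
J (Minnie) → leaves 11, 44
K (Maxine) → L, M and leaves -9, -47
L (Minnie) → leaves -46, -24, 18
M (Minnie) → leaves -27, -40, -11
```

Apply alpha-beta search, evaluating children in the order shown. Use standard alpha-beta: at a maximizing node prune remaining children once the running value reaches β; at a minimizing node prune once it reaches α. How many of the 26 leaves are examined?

21

C [α=-∞,β=+∞]: v=7
D [α=7,β=+∞]: v=-8 after child 1 ≤ α → α-cutoff, skip 3
E [α=7,β=+∞]: v=6 after child 1 ≤ α → α-cutoff, skip 1
F [α=7,β=+∞]: v=-39
B [α=-∞,β=+∞]: v=7
H [α=-∞,β=7]: v=-29
I [α=-29,β=7]: v=6
J [α=6,β=7]: v=11
G [α=-∞,β=7]: v=11 after child 3 ≥ β → β-cutoff, skip 1
L [α=-∞,β=7]: v=-46
M [α=-46,β=7]: v=-40
K [α=-∞,β=7]: v=-9
Root [α=-∞,β=+∞]: v=-9
Leaves evaluated: 21 of 26.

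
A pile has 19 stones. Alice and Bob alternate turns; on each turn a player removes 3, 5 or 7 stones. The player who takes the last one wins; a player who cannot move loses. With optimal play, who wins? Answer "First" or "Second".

Positions where the player to move wins (W) vs loses (L):
i:   0  1  2  3  4  5  6  7  8  9 10 11 12 13 14 15 16 17 18 19
     L  L  L  W  W  W  W  W  W  W  L  L  L  W  W  W  W  W  W  W
Position 19 is W, so the first player wins.

First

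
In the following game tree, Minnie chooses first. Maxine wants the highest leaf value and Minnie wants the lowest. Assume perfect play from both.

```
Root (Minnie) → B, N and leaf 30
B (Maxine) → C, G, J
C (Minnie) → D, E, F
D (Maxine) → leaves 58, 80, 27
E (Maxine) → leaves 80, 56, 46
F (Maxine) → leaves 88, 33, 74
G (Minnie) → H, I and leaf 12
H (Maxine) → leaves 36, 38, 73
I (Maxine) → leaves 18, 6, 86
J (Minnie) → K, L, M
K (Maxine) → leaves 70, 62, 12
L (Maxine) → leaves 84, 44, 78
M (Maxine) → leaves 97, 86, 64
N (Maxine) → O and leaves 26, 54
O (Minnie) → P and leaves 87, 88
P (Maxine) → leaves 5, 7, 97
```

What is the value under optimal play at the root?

30

D (Maxine): max(58, 80, 27) = 80
E (Maxine): max(80, 56, 46) = 80
F (Maxine): max(88, 33, 74) = 88
C (Minnie): min(80, 80, 88) = 80
H (Maxine): max(36, 38, 73) = 73
I (Maxine): max(18, 6, 86) = 86
G (Minnie): min(73, 86, 12) = 12
K (Maxine): max(70, 62, 12) = 70
L (Maxine): max(84, 44, 78) = 84
M (Maxine): max(97, 86, 64) = 97
J (Minnie): min(70, 84, 97) = 70
B (Maxine): max(80, 12, 70) = 80
P (Maxine): max(5, 7, 97) = 97
O (Minnie): min(97, 87, 88) = 87
N (Maxine): max(87, 26, 54) = 87
Root (Minnie): min(80, 87, 30) = 30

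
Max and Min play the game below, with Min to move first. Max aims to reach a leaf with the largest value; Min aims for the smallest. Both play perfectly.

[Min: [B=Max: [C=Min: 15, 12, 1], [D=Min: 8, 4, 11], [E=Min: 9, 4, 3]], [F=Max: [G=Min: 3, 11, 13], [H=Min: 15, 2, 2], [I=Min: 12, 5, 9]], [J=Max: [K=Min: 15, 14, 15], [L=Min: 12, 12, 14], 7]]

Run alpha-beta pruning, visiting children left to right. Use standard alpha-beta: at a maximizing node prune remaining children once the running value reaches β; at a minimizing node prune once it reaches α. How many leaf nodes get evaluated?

19

C [α=-∞,β=+∞]: v=1
D [α=1,β=+∞]: v=4
E [α=4,β=+∞]: v=4 after child 2 ≤ α → α-cutoff, skip 1
B [α=-∞,β=+∞]: v=4
G [α=-∞,β=4]: v=3
H [α=3,β=4]: v=2 after child 2 ≤ α → α-cutoff, skip 1
I [α=3,β=4]: v=5
F [α=-∞,β=4]: v=5
K [α=-∞,β=4]: v=14
J [α=-∞,β=4]: v=14 after child 1 ≥ β → β-cutoff, skip 2
Root [α=-∞,β=+∞]: v=4
Leaves evaluated: 19 of 25.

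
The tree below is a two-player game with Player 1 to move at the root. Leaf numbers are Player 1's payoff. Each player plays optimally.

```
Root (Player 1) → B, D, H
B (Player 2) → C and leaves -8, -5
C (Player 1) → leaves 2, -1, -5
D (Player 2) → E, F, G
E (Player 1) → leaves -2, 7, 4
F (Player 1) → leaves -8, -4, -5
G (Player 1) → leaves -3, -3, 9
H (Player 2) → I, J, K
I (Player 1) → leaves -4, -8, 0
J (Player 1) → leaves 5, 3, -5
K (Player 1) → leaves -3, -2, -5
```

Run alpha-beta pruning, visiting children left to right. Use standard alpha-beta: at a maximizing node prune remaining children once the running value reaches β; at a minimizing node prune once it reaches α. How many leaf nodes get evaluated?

19

C [α=-∞,β=+∞]: v=2
B [α=-∞,β=+∞]: v=-8
E [α=-8,β=+∞]: v=7
F [α=-8,β=7]: v=-4
G [α=-8,β=-4]: v=-3 after child 1 ≥ β → β-cutoff, skip 2
D [α=-8,β=+∞]: v=-4
I [α=-4,β=+∞]: v=0
J [α=-4,β=0]: v=5 after child 1 ≥ β → β-cutoff, skip 2
K [α=-4,β=0]: v=-2
H [α=-4,β=+∞]: v=-2
Root [α=-∞,β=+∞]: v=-2
Leaves evaluated: 19 of 23.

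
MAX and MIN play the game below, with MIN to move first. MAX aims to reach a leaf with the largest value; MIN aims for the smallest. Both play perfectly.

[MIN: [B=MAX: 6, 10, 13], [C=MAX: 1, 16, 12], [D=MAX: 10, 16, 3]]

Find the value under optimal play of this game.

B (MAX): max(6, 10, 13) = 13
C (MAX): max(1, 16, 12) = 16
D (MAX): max(10, 16, 3) = 16
Root (MIN): min(13, 16, 16) = 13

13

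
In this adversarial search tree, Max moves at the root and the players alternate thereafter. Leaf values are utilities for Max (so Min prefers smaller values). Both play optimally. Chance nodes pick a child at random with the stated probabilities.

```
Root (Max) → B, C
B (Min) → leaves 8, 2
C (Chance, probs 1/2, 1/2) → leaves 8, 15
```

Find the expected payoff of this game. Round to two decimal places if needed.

11.5

B (Min): min(8, 2) = 2
C (Chance): 1/2·8 + 1/2·15 = 11.5
Root (Max): max(2, 11.5) = 11.5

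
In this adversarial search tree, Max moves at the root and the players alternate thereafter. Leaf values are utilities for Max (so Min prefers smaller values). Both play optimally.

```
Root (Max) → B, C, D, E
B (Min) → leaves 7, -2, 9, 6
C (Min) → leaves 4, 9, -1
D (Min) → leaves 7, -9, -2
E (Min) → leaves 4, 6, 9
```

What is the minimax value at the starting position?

B (Min): min(7, -2, 9, 6) = -2
C (Min): min(4, 9, -1) = -1
D (Min): min(7, -9, -2) = -9
E (Min): min(4, 6, 9) = 4
Root (Max): max(-2, -1, -9, 4) = 4

4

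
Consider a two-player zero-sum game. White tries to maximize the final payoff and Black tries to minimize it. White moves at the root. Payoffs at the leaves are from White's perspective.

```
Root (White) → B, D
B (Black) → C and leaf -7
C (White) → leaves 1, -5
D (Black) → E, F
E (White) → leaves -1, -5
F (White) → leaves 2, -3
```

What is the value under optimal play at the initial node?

-1

C (White): max(1, -5) = 1
B (Black): min(1, -7) = -7
E (White): max(-1, -5) = -1
F (White): max(2, -3) = 2
D (Black): min(-1, 2) = -1
Root (White): max(-7, -1) = -1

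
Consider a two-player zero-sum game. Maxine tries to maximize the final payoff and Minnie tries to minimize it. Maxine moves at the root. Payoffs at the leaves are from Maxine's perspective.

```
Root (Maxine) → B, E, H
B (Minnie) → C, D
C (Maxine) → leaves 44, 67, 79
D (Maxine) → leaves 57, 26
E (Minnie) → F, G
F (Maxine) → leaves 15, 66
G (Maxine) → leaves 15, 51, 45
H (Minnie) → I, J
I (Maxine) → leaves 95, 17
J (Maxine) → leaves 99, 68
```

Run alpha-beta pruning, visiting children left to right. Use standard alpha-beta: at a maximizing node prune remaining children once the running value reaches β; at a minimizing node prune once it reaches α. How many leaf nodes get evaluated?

C [α=-∞,β=+∞]: v=79
D [α=-∞,β=79]: v=57
B [α=-∞,β=+∞]: v=57
F [α=57,β=+∞]: v=66
G [α=57,β=66]: v=51
E [α=57,β=+∞]: v=51
I [α=57,β=+∞]: v=95
J [α=57,β=95]: v=99 after child 1 ≥ β → β-cutoff, skip 1
H [α=57,β=+∞]: v=95
Root [α=-∞,β=+∞]: v=95
Leaves evaluated: 13 of 14.

13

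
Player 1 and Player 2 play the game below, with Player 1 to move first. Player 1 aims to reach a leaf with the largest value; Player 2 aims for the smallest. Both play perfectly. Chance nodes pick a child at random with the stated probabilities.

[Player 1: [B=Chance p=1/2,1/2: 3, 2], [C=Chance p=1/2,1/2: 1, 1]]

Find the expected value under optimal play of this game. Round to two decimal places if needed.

B (Chance): 1/2·3 + 1/2·2 = 2.5
C (Chance): 1/2·1 + 1/2·1 = 1
Root (Player 1): max(2.5, 1) = 2.5

2.5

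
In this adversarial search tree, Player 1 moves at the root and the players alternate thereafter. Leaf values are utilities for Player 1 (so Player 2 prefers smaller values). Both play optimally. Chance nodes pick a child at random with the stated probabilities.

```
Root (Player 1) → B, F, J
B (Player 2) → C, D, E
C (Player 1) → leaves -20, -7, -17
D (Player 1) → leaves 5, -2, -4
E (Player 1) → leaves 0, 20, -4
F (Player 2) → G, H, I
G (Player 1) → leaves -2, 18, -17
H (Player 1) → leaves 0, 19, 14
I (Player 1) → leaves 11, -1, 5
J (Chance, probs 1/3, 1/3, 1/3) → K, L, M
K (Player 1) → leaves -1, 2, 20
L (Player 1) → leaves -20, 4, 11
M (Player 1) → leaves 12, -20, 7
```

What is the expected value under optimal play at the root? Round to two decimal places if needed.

C (Player 1): max(-20, -7, -17) = -7
D (Player 1): max(5, -2, -4) = 5
E (Player 1): max(0, 20, -4) = 20
B (Player 2): min(-7, 5, 20) = -7
G (Player 1): max(-2, 18, -17) = 18
H (Player 1): max(0, 19, 14) = 19
I (Player 1): max(11, -1, 5) = 11
F (Player 2): min(18, 19, 11) = 11
K (Player 1): max(-1, 2, 20) = 20
L (Player 1): max(-20, 4, 11) = 11
M (Player 1): max(12, -20, 7) = 12
J (Chance): 1/3·20 + 1/3·11 + 1/3·12 = 14.33
Root (Player 1): max(-7, 11, 14.33) = 14.33

14.33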